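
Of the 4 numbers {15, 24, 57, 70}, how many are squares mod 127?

(15/127) = +1 → QR.
(24/127) = -1 → non-residue.
(57/127) = -1 → non-residue.
(70/127) = +1 → QR.
Total quadratic residues among the 4: 2.

2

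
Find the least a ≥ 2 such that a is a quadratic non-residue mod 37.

2

(2/37) = −1, so 2 is the smallest positive non-residue mod 37.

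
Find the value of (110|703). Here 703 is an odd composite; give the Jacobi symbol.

Pull out 2: since 703 ≡ 7 (mod 8), (2/703) = +1.
Reciprocity: 55 ≡ 3 and 703 ≡ 3 (mod 4), so (55/703) = −(703/55).
Reduce top mod 55: now compute (43/55).
Reciprocity: 43 ≡ 3 and 55 ≡ 3 (mod 4), so (43/55) = −(55/43).
Reduce top mod 43: now compute (12/43).
Pull out 2^2: since 43 ≡ 3 (mod 8), (2/43) = -1, so (2/43)^2 = +1.
Reciprocity: 3 ≡ 3 and 43 ≡ 3 (mod 4), so (3/43) = −(43/3).
Reduce top mod 3: now compute (1/3).
Reached (1/3) = 1. Collecting the sign flips along the way, the symbol is -1.

-1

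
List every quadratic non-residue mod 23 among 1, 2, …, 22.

5, 7, 10, 11, 14, 15, 17, 19, 20, 21, 22

Square k = 1,…,11 (k and 23−k give the same square):
1²=1, 2²=4, 3²=9, 4²=16, 5²≡2, 6²≡13, 7²≡3, 8²≡18, 9²≡12, 10²≡8, 11²≡6 (mod 23).
The residues are {1, 2, 3, 4, 6, 8, 9, 12, 13, 16, 18}; the non-residues are the remaining 11 nonzero classes.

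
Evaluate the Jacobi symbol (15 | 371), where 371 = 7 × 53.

Reciprocity: 15 ≡ 3 and 371 ≡ 3 (mod 4), so (15/371) = −(371/15).
Reduce top mod 15: now compute (11/15).
Reciprocity: 11 ≡ 3 and 15 ≡ 3 (mod 4), so (11/15) = −(15/11).
Reduce top mod 11: now compute (4/11).
Pull out 2^2: since 11 ≡ 3 (mod 8), (2/11) = -1, so (2/11)^2 = +1.
Reached (1/11) = 1. Collecting the sign flips along the way, the symbol is +1.

1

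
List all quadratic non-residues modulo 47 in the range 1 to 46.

5,10,11,13,15,19,20,22,23,26,29,30,31,33,35,38,39,40,41,43,44,45,46

Square k = 1,…,23 (k and 47−k give the same square):
1²=1, 2²=4, 3²=9, 4²=16, 5²=25, 6²=36, 7²≡2, 8²≡17, 9²≡34, 10²≡6, 11²≡27, 12²≡3, 13²≡28, 14²≡8, 15²≡37, 16²≡21, 17²≡7, 18²≡42, 19²≡32, 20²≡24, 21²≡18, 22²≡14, 23²≡12 (mod 47).
The residues are {1, 2, 3, 4, 6, 7, 8, 9, 12, 14, 16, 17, 18, 21, 24, 25, 27, 28, 32, 34, 36, 37, 42}; the non-residues are the remaining 23 nonzero classes.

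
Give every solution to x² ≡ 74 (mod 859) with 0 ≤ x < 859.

Since 859 ≡ 3 (mod 4), a square root of 74 is 74^((859+1)/4) = 74^215 mod 859.
Repeated squaring: 74^2≡322, 74^4≡604, 74^8≡600, 74^16≡79, 74^32≡228, 74^64≡444, 74^128≡425 (mod 859).
74^215 = 74^(128+64+16+4+2+1) ≡ 110 (mod 859).
Check: 110² = 12100 ≡ 74 (mod 859). The two roots are 110 and 749.

110, 749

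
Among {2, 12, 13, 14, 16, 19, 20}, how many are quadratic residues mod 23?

(2/23) = +1 → QR.
(12/23) = +1 → QR.
(13/23) = +1 → QR.
(14/23) = -1 → non-residue.
(16/23) = +1 → QR.
(19/23) = -1 → non-residue.
(20/23) = -1 → non-residue.
Total quadratic residues among the 7: 4.

4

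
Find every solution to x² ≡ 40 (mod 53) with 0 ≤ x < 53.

53 ≡ 1 (mod 4), so we find a root by search.
Trying successive values, 26² = 676 ≡ 40 (mod 53). The other root is 53 − 26 = 27.

26, 27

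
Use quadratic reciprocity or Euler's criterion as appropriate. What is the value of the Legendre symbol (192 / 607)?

Euler's criterion: (192/607) ≡ 192^303 (mod 607).
192^2 ≡ 444 (mod 607)
192^4 ≡ 468 (mod 607)
192^8 ≡ 504 (mod 607)
192^16 ≡ 290 (mod 607)
192^32 ≡ 334 (mod 607)
192^64 ≡ 475 (mod 607)
192^128 ≡ 428 (mod 607)
192^256 ≡ 477 (mod 607)
192^303 = 192^(256+32+8+4+2+1) ≡ 606 (mod 607).
Result is 606 ≡ −1, so (192/607) = −1.

-1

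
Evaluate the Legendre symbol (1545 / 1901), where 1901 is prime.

Reciprocity: 1545 ≡ 1 and 1901 ≡ 1 (mod 4), so (1545/1901) = +(1901/1545).
Reduce top mod 1545: now compute (356/1545).
Pull out 2^2: since 1545 ≡ 1 (mod 8), (2/1545) = +1, so (2/1545)^2 = +1.
Reciprocity: 89 ≡ 1 and 1545 ≡ 1 (mod 4), so (89/1545) = +(1545/89).
Reduce top mod 89: now compute (32/89).
Pull out 2^5: since 89 ≡ 1 (mod 8), (2/89) = +1, so (2/89)^5 = +1.
Reached (1/89) = 1. Collecting the sign flips along the way, the symbol is +1.

1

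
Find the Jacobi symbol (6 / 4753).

Pull out 2: since 4753 ≡ 1 (mod 8), (2/4753) = +1.
Reciprocity: 3 ≡ 3 and 4753 ≡ 1 (mod 4), so (3/4753) = +(4753/3).
Reduce top mod 3: now compute (1/3).
Reached (1/3) = 1. Collecting the sign flips along the way, the symbol is +1.

1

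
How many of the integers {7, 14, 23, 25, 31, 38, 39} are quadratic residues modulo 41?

(7/41) = -1 → non-residue.
(14/41) = -1 → non-residue.
(23/41) = +1 → QR.
(25/41) = +1 → QR.
(31/41) = +1 → QR.
(38/41) = -1 → non-residue.
(39/41) = +1 → QR.
Total quadratic residues among the 7: 4.

4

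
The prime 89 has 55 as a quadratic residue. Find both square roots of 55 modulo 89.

89 ≡ 1 (mod 4), so we find a root by search.
Trying successive values, 12² = 144 ≡ 55 (mod 89). The other root is 89 − 12 = 77.

12, 77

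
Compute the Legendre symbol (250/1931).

-1

Pull out 2: since 1931 ≡ 3 (mod 8), (2/1931) = -1.
Reciprocity: 125 ≡ 1 and 1931 ≡ 3 (mod 4), so (125/1931) = +(1931/125).
Reduce top mod 125: now compute (56/125).
Pull out 2^3: since 125 ≡ 5 (mod 8), (2/125) = -1, so (2/125)^3 = -1.
Reciprocity: 7 ≡ 3 and 125 ≡ 1 (mod 4), so (7/125) = +(125/7).
Reduce top mod 7: now compute (6/7).
Pull out 2: since 7 ≡ 7 (mod 8), (2/7) = +1.
Reciprocity: 3 ≡ 3 and 7 ≡ 3 (mod 4), so (3/7) = −(7/3).
Reduce top mod 3: now compute (1/3).
Reached (1/3) = 1. Collecting the sign flips along the way, the symbol is -1.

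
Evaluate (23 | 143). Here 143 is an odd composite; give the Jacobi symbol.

1

Reciprocity: 23 ≡ 3 and 143 ≡ 3 (mod 4), so (23/143) = −(143/23).
Reduce top mod 23: now compute (5/23).
Reciprocity: 5 ≡ 1 and 23 ≡ 3 (mod 4), so (5/23) = +(23/5).
Reduce top mod 5: now compute (3/5).
Reciprocity: 3 ≡ 3 and 5 ≡ 1 (mod 4), so (3/5) = +(5/3).
Reduce top mod 3: now compute (2/3).
Pull out 2: since 3 ≡ 3 (mod 8), (2/3) = -1.
Reached (1/3) = 1. Collecting the sign flips along the way, the symbol is +1.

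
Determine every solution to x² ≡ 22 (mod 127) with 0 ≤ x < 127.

Since 127 ≡ 3 (mod 4), a square root of 22 is 22^((127+1)/4) = 22^32 mod 127.
Repeated squaring: 22^2≡103, 22^4≡68, 22^8≡52, 22^16≡37, 22^32≡99 (mod 127).
22^32 = 22^(32) ≡ 99 (mod 127).
Check: 99² = 9801 ≡ 22 (mod 127). The two roots are 28 and 99.

28, 99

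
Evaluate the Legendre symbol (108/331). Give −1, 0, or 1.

-1

Pull out 2^2: since 331 ≡ 3 (mod 8), (2/331) = -1, so (2/331)^2 = +1.
Reciprocity: 27 ≡ 3 and 331 ≡ 3 (mod 4), so (27/331) = −(331/27).
Reduce top mod 27: now compute (7/27).
Reciprocity: 7 ≡ 3 and 27 ≡ 3 (mod 4), so (7/27) = −(27/7).
Reduce top mod 7: now compute (6/7).
Pull out 2: since 7 ≡ 7 (mod 8), (2/7) = +1.
Reciprocity: 3 ≡ 3 and 7 ≡ 3 (mod 4), so (3/7) = −(7/3).
Reduce top mod 3: now compute (1/3).
Reached (1/3) = 1. Collecting the sign flips along the way, the symbol is -1.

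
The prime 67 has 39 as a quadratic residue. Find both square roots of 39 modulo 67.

Since 67 ≡ 3 (mod 4), a square root of 39 is 39^((67+1)/4) = 39^17 mod 67.
Repeated squaring: 39^2≡47, 39^4≡65, 39^8≡4, 39^16≡16 (mod 67).
39^17 = 39^(16+1) ≡ 21 (mod 67).
Check: 21² = 441 ≡ 39 (mod 67). The two roots are 21 and 46.

21, 46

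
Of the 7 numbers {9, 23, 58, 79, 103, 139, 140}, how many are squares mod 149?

(9/149) = +1 → QR.
(23/149) = -1 → non-residue.
(58/149) = -1 → non-residue.
(79/149) = -1 → non-residue.
(103/149) = +1 → QR.
(139/149) = -1 → non-residue.
(140/149) = +1 → QR.
Total quadratic residues among the 7: 3.

3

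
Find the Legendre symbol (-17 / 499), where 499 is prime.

1

First reduce: -17 ≡ 482 (mod 499).
Pull out 2: since 499 ≡ 3 (mod 8), (2/499) = -1.
Reciprocity: 241 ≡ 1 and 499 ≡ 3 (mod 4), so (241/499) = +(499/241).
Reduce top mod 241: now compute (17/241).
Reciprocity: 17 ≡ 1 and 241 ≡ 1 (mod 4), so (17/241) = +(241/17).
Reduce top mod 17: now compute (3/17).
Reciprocity: 3 ≡ 3 and 17 ≡ 1 (mod 4), so (3/17) = +(17/3).
Reduce top mod 3: now compute (2/3).
Pull out 2: since 3 ≡ 3 (mod 8), (2/3) = -1.
Reached (1/3) = 1. Collecting the sign flips along the way, the symbol is +1.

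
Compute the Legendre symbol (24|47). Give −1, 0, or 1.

Euler's criterion: (24/47) ≡ 24^23 (mod 47).
24^2 ≡ 12 (mod 47)
24^4 ≡ 3 (mod 47)
24^8 ≡ 9 (mod 47)
24^16 ≡ 34 (mod 47)
24^23 = 24^(16+4+2+1) ≡ 1 (mod 47).
Result is 1, so (24/47) = 1.

1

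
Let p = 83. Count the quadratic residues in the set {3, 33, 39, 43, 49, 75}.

4

(3/83) = +1 → QR.
(33/83) = +1 → QR.
(39/83) = -1 → non-residue.
(43/83) = -1 → non-residue.
(49/83) = +1 → QR.
(75/83) = +1 → QR.
Total quadratic residues among the 6: 4.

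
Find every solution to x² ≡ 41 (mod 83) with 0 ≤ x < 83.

Since 83 ≡ 3 (mod 4), a square root of 41 is 41^((83+1)/4) = 41^21 mod 83.
Repeated squaring: 41^2≡21, 41^4≡26, 41^8≡12, 41^16≡61 (mod 83).
41^21 = 41^(16+4+1) ≡ 37 (mod 83).
Check: 37² = 1369 ≡ 41 (mod 83). The two roots are 37 and 46.

37, 46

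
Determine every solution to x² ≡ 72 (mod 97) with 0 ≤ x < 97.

97 ≡ 1 (mod 4), so we find a root by search.
Trying successive values, 13² = 169 ≡ 72 (mod 97). The other root is 97 − 13 = 84.

13, 84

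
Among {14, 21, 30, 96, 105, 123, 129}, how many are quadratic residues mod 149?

4

(14/149) = -1 → non-residue.
(21/149) = -1 → non-residue.
(30/149) = +1 → QR.
(96/149) = +1 → QR.
(105/149) = -1 → non-residue.
(123/149) = +1 → QR.
(129/149) = +1 → QR.
Total quadratic residues among the 7: 4.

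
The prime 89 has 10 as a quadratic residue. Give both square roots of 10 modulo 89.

89 ≡ 1 (mod 4), so we find a root by search.
Trying successive values, 30² = 900 ≡ 10 (mod 89). The other root is 89 − 30 = 59.

30, 59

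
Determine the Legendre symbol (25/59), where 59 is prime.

Reciprocity: 25 ≡ 1 and 59 ≡ 3 (mod 4), so (25/59) = +(59/25).
Reduce top mod 25: now compute (9/25).
Reciprocity: 9 ≡ 1 and 25 ≡ 1 (mod 4), so (9/25) = +(25/9).
Reduce top mod 9: now compute (7/9).
Reciprocity: 7 ≡ 3 and 9 ≡ 1 (mod 4), so (7/9) = +(9/7).
Reduce top mod 7: now compute (2/7).
Pull out 2: since 7 ≡ 7 (mod 8), (2/7) = +1.
Reached (1/7) = 1. Collecting the sign flips along the way, the symbol is +1.

1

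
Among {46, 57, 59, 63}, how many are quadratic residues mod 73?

(46/73) = +1 → QR.
(57/73) = +1 → QR.
(59/73) = -1 → non-residue.
(63/73) = -1 → non-residue.
Total quadratic residues among the 4: 2.

2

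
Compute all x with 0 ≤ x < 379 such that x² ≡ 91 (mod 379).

Since 379 ≡ 3 (mod 4), a square root of 91 is 91^((379+1)/4) = 91^95 mod 379.
Repeated squaring: 91^2≡322, 91^4≡217, 91^8≡93, 91^16≡311, 91^32≡76, 91^64≡91 (mod 379).
91^95 = 91^(64+16+8+4+2+1) ≡ 76 (mod 379).
Check: 76² = 5776 ≡ 91 (mod 379). The two roots are 76 and 303.

76, 303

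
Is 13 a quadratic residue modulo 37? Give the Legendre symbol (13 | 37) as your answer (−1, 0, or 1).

-1

Reciprocity: 13 ≡ 1 and 37 ≡ 1 (mod 4), so (13/37) = +(37/13).
Reduce top mod 13: now compute (11/13).
Reciprocity: 11 ≡ 3 and 13 ≡ 1 (mod 4), so (11/13) = +(13/11).
Reduce top mod 11: now compute (2/11).
Pull out 2: since 11 ≡ 3 (mod 8), (2/11) = -1.
Reached (1/11) = 1. Collecting the sign flips along the way, the symbol is -1.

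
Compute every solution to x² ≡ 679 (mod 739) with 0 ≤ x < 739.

105, 634

Since 739 ≡ 3 (mod 4), a square root of 679 is 679^((739+1)/4) = 679^185 mod 739.
Repeated squaring: 679^2≡644, 679^4≡157, 679^8≡262, 679^16≡656, 679^32≡238, 679^64≡480, 679^128≡571 (mod 739).
679^185 = 679^(128+32+16+8+1) ≡ 105 (mod 739).
Check: 105² = 11025 ≡ 679 (mod 739). The two roots are 105 and 634.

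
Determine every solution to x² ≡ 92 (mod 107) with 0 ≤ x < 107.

Since 107 ≡ 3 (mod 4), a square root of 92 is 92^((107+1)/4) = 92^27 mod 107.
Repeated squaring: 92^2≡11, 92^4≡14, 92^8≡89, 92^16≡3 (mod 107).
92^27 = 92^(16+8+2+1) ≡ 29 (mod 107).
Check: 29² = 841 ≡ 92 (mod 107). The two roots are 29 and 78.

29, 78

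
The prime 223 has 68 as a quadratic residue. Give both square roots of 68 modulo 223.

Since 223 ≡ 3 (mod 4), a square root of 68 is 68^((223+1)/4) = 68^56 mod 223.
Repeated squaring: 68^2≡164, 68^4≡136, 68^8≡210, 68^16≡169, 68^32≡17 (mod 223).
68^56 = 68^(32+16+8) ≡ 115 (mod 223).
Check: 115² = 13225 ≡ 68 (mod 223). The two roots are 108 and 115.

108, 115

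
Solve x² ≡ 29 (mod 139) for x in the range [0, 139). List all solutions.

Since 139 ≡ 3 (mod 4), a square root of 29 is 29^((139+1)/4) = 29^35 mod 139.
Repeated squaring: 29^2≡7, 29^4≡49, 29^8≡38, 29^16≡54, 29^32≡136 (mod 139).
29^35 = 29^(32+2+1) ≡ 86 (mod 139).
Check: 86² = 7396 ≡ 29 (mod 139). The two roots are 53 and 86.

53, 86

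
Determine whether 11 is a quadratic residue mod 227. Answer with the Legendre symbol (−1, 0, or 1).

1

Euler's criterion: (11/227) ≡ 11^113 (mod 227).
11^2 ≡ 121 (mod 227)
11^4 ≡ 113 (mod 227)
11^8 ≡ 57 (mod 227)
11^16 ≡ 71 (mod 227)
11^32 ≡ 47 (mod 227)
11^64 ≡ 166 (mod 227)
11^113 = 11^(64+32+16+1) ≡ 1 (mod 227).
Result is 1, so (11/227) = 1.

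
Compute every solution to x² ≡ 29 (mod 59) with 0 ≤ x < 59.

Since 59 ≡ 3 (mod 4), a square root of 29 is 29^((59+1)/4) = 29^15 mod 59.
Repeated squaring: 29^2≡15, 29^4≡48, 29^8≡3 (mod 59).
29^15 = 29^(8+4+2+1) ≡ 41 (mod 59).
Check: 41² = 1681 ≡ 29 (mod 59). The two roots are 18 and 41.

18, 41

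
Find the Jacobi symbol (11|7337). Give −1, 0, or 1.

0

Reciprocity: 11 ≡ 3 and 7337 ≡ 1 (mod 4), so (11/7337) = +(7337/11).
Reduce top mod 11: now compute (0/11).
Top reduces to 0: gcd > 1, so the symbol is 0.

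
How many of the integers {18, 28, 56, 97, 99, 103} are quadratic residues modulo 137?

5

(18/137) = +1 → QR.
(28/137) = +1 → QR.
(56/137) = +1 → QR.
(97/137) = -1 → non-residue.
(99/137) = +1 → QR.
(103/137) = +1 → QR.
Total quadratic residues among the 6: 5.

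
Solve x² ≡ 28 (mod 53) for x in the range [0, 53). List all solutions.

9, 44

53 ≡ 1 (mod 4), so we find a root by search.
Trying successive values, 9² = 81 ≡ 28 (mod 53). The other root is 53 − 9 = 44.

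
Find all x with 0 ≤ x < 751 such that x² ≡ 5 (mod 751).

330, 421

Since 751 ≡ 3 (mod 4), a square root of 5 is 5^((751+1)/4) = 5^188 mod 751.
Repeated squaring: 5^2≡25, 5^4≡625, 5^8≡105, 5^16≡511, 5^32≡524, 5^64≡461, 5^128≡739 (mod 751).
5^188 = 5^(128+32+16+8+4) ≡ 330 (mod 751).
Check: 330² = 108900 ≡ 5 (mod 751). The two roots are 330 and 421.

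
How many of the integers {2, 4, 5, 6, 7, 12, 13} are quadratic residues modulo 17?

(2/17) = +1 → QR.
(4/17) = +1 → QR.
(5/17) = -1 → non-residue.
(6/17) = -1 → non-residue.
(7/17) = -1 → non-residue.
(12/17) = -1 → non-residue.
(13/17) = +1 → QR.
Total quadratic residues among the 7: 3.

3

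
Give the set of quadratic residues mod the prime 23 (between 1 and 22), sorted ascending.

1 2 3 4 6 8 9 12 13 16 18

Square k = 1,…,11 (k and 23−k give the same square):
1²=1, 2²=4, 3²=9, 4²=16, 5²≡2, 6²≡13, 7²≡3, 8²≡18, 9²≡12, 10²≡8, 11²≡6 (mod 23).
So the quadratic residues mod 23 are {1, 2, 3, 4, 6, 8, 9, 12, 13, 16, 18}.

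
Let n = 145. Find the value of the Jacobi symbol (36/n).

1

Pull out 2^2: since 145 ≡ 1 (mod 8), (2/145) = +1, so (2/145)^2 = +1.
Reciprocity: 9 ≡ 1 and 145 ≡ 1 (mod 4), so (9/145) = +(145/9).
Reduce top mod 9: now compute (1/9).
Reached (1/9) = 1. Collecting the sign flips along the way, the symbol is +1.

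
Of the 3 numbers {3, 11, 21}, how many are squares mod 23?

(3/23) = +1 → QR.
(11/23) = -1 → non-residue.
(21/23) = -1 → non-residue.
Total quadratic residues among the 3: 1.

1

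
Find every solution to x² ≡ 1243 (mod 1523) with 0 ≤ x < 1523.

Since 1523 ≡ 3 (mod 4), a square root of 1243 is 1243^((1523+1)/4) = 1243^381 mod 1523.
Repeated squaring: 1243^2≡727, 1243^4≡48, 1243^8≡781, 1243^16≡761, 1243^32≡381, 1243^64≡476, 1243^128≡1172, 1243^256≡1361 (mod 1523).
1243^381 = 1243^(256+64+32+16+8+4+1) ≡ 319 (mod 1523).
Check: 319² = 101761 ≡ 1243 (mod 1523). The two roots are 319 and 1204.

319, 1204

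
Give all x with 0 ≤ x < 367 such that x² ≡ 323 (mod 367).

Since 367 ≡ 3 (mod 4), a square root of 323 is 323^((367+1)/4) = 323^92 mod 367.
Repeated squaring: 323^2≡101, 323^4≡292, 323^8≡120, 323^16≡87, 323^32≡229, 323^64≡327 (mod 367).
323^92 = 323^(64+16+8+4) ≡ 220 (mod 367).
Check: 220² = 48400 ≡ 323 (mod 367). The two roots are 147 and 220.

147, 220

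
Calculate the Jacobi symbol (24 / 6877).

Pull out 2^3: since 6877 ≡ 5 (mod 8), (2/6877) = -1, so (2/6877)^3 = -1.
Reciprocity: 3 ≡ 3 and 6877 ≡ 1 (mod 4), so (3/6877) = +(6877/3).
Reduce top mod 3: now compute (1/3).
Reached (1/3) = 1. Collecting the sign flips along the way, the symbol is -1.

-1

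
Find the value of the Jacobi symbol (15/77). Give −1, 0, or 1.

Reciprocity: 15 ≡ 3 and 77 ≡ 1 (mod 4), so (15/77) = +(77/15).
Reduce top mod 15: now compute (2/15).
Pull out 2: since 15 ≡ 7 (mod 8), (2/15) = +1.
Reached (1/15) = 1. Collecting the sign flips along the way, the symbol is +1.

1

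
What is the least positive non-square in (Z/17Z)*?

(2/17) = +1, so 2 is a residue.
(3/17) = −1, so 3 is the smallest positive non-residue mod 17.

3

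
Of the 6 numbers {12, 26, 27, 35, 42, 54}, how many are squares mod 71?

(12/71) = +1 → QR.
(26/71) = -1 → non-residue.
(27/71) = +1 → QR.
(35/71) = -1 → non-residue.
(42/71) = -1 → non-residue.
(54/71) = +1 → QR.
Total quadratic residues among the 6: 3.

3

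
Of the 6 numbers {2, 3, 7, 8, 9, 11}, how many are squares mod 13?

(2/13) = -1 → non-residue.
(3/13) = +1 → QR.
(7/13) = -1 → non-residue.
(8/13) = -1 → non-residue.
(9/13) = +1 → QR.
(11/13) = -1 → non-residue.
Total quadratic residues among the 6: 2.

2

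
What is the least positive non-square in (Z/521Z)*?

(2/521) = +1, so 2 is a residue.
(3/521) = −1, so 3 is the smallest positive non-residue mod 521.

3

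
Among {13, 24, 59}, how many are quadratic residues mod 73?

(13/73) = -1 → non-residue.
(24/73) = +1 → QR.
(59/73) = -1 → non-residue.
Total quadratic residues among the 3: 1.

1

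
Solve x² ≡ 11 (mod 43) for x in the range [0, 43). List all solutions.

21, 22

Since 43 ≡ 3 (mod 4), a square root of 11 is 11^((43+1)/4) = 11^11 mod 43.
Repeated squaring: 11^2≡35, 11^4≡21, 11^8≡11 (mod 43).
11^11 = 11^(8+2+1) ≡ 21 (mod 43).
Check: 21² = 441 ≡ 11 (mod 43). The two roots are 21 and 22.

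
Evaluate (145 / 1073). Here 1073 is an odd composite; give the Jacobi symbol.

Reciprocity: 145 ≡ 1 and 1073 ≡ 1 (mod 4), so (145/1073) = +(1073/145).
Reduce top mod 145: now compute (58/145).
Pull out 2: since 145 ≡ 1 (mod 8), (2/145) = +1.
Reciprocity: 29 ≡ 1 and 145 ≡ 1 (mod 4), so (29/145) = +(145/29).
Reduce top mod 29: now compute (0/29).
Top reduces to 0: gcd > 1, so the symbol is 0.

0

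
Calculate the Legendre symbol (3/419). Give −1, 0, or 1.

Reciprocity: 3 ≡ 3 and 419 ≡ 3 (mod 4), so (3/419) = −(419/3).
Reduce top mod 3: now compute (2/3).
Pull out 2: since 3 ≡ 3 (mod 8), (2/3) = -1.
Reached (1/3) = 1. Collecting the sign flips along the way, the symbol is +1.

1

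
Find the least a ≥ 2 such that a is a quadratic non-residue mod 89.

(2/89) = +1, so 2 is a residue.
(3/89) = −1, so 3 is the smallest positive non-residue mod 89.

3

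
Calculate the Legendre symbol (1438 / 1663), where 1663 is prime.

Pull out 2: since 1663 ≡ 7 (mod 8), (2/1663) = +1.
Reciprocity: 719 ≡ 3 and 1663 ≡ 3 (mod 4), so (719/1663) = −(1663/719).
Reduce top mod 719: now compute (225/719).
Reciprocity: 225 ≡ 1 and 719 ≡ 3 (mod 4), so (225/719) = +(719/225).
Reduce top mod 225: now compute (44/225).
Pull out 2^2: since 225 ≡ 1 (mod 8), (2/225) = +1, so (2/225)^2 = +1.
Reciprocity: 11 ≡ 3 and 225 ≡ 1 (mod 4), so (11/225) = +(225/11).
Reduce top mod 11: now compute (5/11).
Reciprocity: 5 ≡ 1 and 11 ≡ 3 (mod 4), so (5/11) = +(11/5).
Reduce top mod 5: now compute (1/5).
Reached (1/5) = 1. Collecting the sign flips along the way, the symbol is -1.

-1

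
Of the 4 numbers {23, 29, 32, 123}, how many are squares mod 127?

1

(23/127) = -1 → non-residue.
(29/127) = -1 → non-residue.
(32/127) = +1 → QR.
(123/127) = -1 → non-residue.
Total quadratic residues among the 4: 1.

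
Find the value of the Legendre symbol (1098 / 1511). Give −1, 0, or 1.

1

Pull out 2: since 1511 ≡ 7 (mod 8), (2/1511) = +1.
Reciprocity: 549 ≡ 1 and 1511 ≡ 3 (mod 4), so (549/1511) = +(1511/549).
Reduce top mod 549: now compute (413/549).
Reciprocity: 413 ≡ 1 and 549 ≡ 1 (mod 4), so (413/549) = +(549/413).
Reduce top mod 413: now compute (136/413).
Pull out 2^3: since 413 ≡ 5 (mod 8), (2/413) = -1, so (2/413)^3 = -1.
Reciprocity: 17 ≡ 1 and 413 ≡ 1 (mod 4), so (17/413) = +(413/17).
Reduce top mod 17: now compute (5/17).
Reciprocity: 5 ≡ 1 and 17 ≡ 1 (mod 4), so (5/17) = +(17/5).
Reduce top mod 5: now compute (2/5).
Pull out 2: since 5 ≡ 5 (mod 8), (2/5) = -1.
Reached (1/5) = 1. Collecting the sign flips along the way, the symbol is +1.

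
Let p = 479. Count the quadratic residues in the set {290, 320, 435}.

1

(290/479) = -1 → non-residue.
(320/479) = +1 → QR.
(435/479) = -1 → non-residue.
Total quadratic residues among the 3: 1.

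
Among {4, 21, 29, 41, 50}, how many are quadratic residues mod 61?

2

(4/61) = +1 → QR.
(21/61) = -1 → non-residue.
(29/61) = -1 → non-residue.
(41/61) = +1 → QR.
(50/61) = -1 → non-residue.
Total quadratic residues among the 5: 2.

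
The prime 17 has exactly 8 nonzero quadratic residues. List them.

Square k = 1,…,8 (k and 17−k give the same square):
1²=1, 2²=4, 3²=9, 4²=16, 5²≡8, 6²≡2, 7²≡15, 8²≡13 (mod 17).
So the quadratic residues mod 17 are {1, 2, 4, 8, 9, 13, 15, 16}.

1, 2, 4, 8, 9, 13, 15, 16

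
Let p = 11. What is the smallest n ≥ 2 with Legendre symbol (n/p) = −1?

2

(2/11) = −1, so 2 is the smallest positive non-residue mod 11.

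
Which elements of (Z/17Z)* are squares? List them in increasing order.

Square k = 1,…,8 (k and 17−k give the same square):
1²=1, 2²=4, 3²=9, 4²=16, 5²≡8, 6²≡2, 7²≡15, 8²≡13 (mod 17).
So the quadratic residues mod 17 are {1, 2, 4, 8, 9, 13, 15, 16}.

1 2 4 8 9 13 15 16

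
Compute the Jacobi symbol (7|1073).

1

Reciprocity: 7 ≡ 3 and 1073 ≡ 1 (mod 4), so (7/1073) = +(1073/7).
Reduce top mod 7: now compute (2/7).
Pull out 2: since 7 ≡ 7 (mod 8), (2/7) = +1.
Reached (1/7) = 1. Collecting the sign flips along the way, the symbol is +1.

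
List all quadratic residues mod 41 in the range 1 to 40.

Square k = 1,…,20 (k and 41−k give the same square):
1²=1, 2²=4, 3²=9, 4²=16, 5²=25, 6²=36, 7²≡8, 8²≡23, 9²≡40, 10²≡18, 11²≡39, 12²≡21, 13²≡5, 14²≡32, 15²≡20, 16²≡10, 17²≡2, 18²≡37, 19²≡33, 20²≡31 (mod 41).
So the quadratic residues mod 41 are {1, 2, 4, 5, 8, 9, 10, 16, 18, 20, 21, 23, 25, 31, 32, 33, 36, 37, 39, 40}.

1 2 4 5 8 9 10 16 18 20 21 23 25 31 32 33 36 37 39 40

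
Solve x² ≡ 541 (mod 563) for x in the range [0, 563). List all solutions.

Since 563 ≡ 3 (mod 4), a square root of 541 is 541^((563+1)/4) = 541^141 mod 563.
Repeated squaring: 541^2≡484, 541^4≡48, 541^8≡52, 541^16≡452, 541^32≡498, 541^64≡284, 541^128≡147 (mod 563).
541^141 = 541^(128+8+4+1) ≡ 230 (mod 563).
Check: 230² = 52900 ≡ 541 (mod 563). The two roots are 230 and 333.

230, 333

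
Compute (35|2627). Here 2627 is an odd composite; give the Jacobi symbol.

1

Reciprocity: 35 ≡ 3 and 2627 ≡ 3 (mod 4), so (35/2627) = −(2627/35).
Reduce top mod 35: now compute (2/35).
Pull out 2: since 35 ≡ 3 (mod 8), (2/35) = -1.
Reached (1/35) = 1. Collecting the sign flips along the way, the symbol is +1.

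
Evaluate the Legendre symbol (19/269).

-1

Euler's criterion: (19/269) ≡ 19^134 (mod 269).
19^2 ≡ 92 (mod 269)
19^4 ≡ 125 (mod 269)
19^8 ≡ 23 (mod 269)
19^16 ≡ 260 (mod 269)
19^32 ≡ 81 (mod 269)
19^64 ≡ 105 (mod 269)
19^128 ≡ 265 (mod 269)
19^134 = 19^(128+4+2) ≡ 268 (mod 269).
Result is 268 ≡ −1, so (19/269) = −1.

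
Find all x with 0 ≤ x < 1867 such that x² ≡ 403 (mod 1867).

705, 1162

Since 1867 ≡ 3 (mod 4), a square root of 403 is 403^((1867+1)/4) = 403^467 mod 1867.
Repeated squaring: 403^2≡1847, 403^4≡400, 403^8≡1305, 403^16≡321, 403^32≡356, 403^64≡1647, 403^128≡1725, 403^256≡1494 (mod 1867).
403^467 = 403^(256+128+64+16+2+1) ≡ 1162 (mod 1867).
Check: 1162² = 1350244 ≡ 403 (mod 1867). The two roots are 705 and 1162.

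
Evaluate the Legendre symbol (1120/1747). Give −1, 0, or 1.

Pull out 2^5: since 1747 ≡ 3 (mod 8), (2/1747) = -1, so (2/1747)^5 = -1.
Reciprocity: 35 ≡ 3 and 1747 ≡ 3 (mod 4), so (35/1747) = −(1747/35).
Reduce top mod 35: now compute (32/35).
Pull out 2^5: since 35 ≡ 3 (mod 8), (2/35) = -1, so (2/35)^5 = -1.
Reached (1/35) = 1. Collecting the sign flips along the way, the symbol is -1.

-1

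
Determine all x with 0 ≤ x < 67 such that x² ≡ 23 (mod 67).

31, 36

Since 67 ≡ 3 (mod 4), a square root of 23 is 23^((67+1)/4) = 23^17 mod 67.
Repeated squaring: 23^2≡60, 23^4≡49, 23^8≡56, 23^16≡54 (mod 67).
23^17 = 23^(16+1) ≡ 36 (mod 67).
Check: 36² = 1296 ≡ 23 (mod 67). The two roots are 31 and 36.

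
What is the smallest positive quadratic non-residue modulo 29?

(2/29) = −1, so 2 is the smallest positive non-residue mod 29.

2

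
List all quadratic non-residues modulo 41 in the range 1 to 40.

Square k = 1,…,20 (k and 41−k give the same square):
1²=1, 2²=4, 3²=9, 4²=16, 5²=25, 6²=36, 7²≡8, 8²≡23, 9²≡40, 10²≡18, 11²≡39, 12²≡21, 13²≡5, 14²≡32, 15²≡20, 16²≡10, 17²≡2, 18²≡37, 19²≡33, 20²≡31 (mod 41).
The residues are {1, 2, 4, 5, 8, 9, 10, 16, 18, 20, 21, 23, 25, 31, 32, 33, 36, 37, 39, 40}; the non-residues are the remaining 20 nonzero classes.

3,6,7,11,12,13,14,15,17,19,22,24,26,27,28,29,30,34,35,38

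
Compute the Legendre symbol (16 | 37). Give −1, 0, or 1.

Euler's criterion: (16/37) ≡ 16^18 (mod 37).
16^2 ≡ 34 (mod 37)
16^4 ≡ 9 (mod 37)
16^8 ≡ 7 (mod 37)
16^16 ≡ 12 (mod 37)
16^18 = 16^(16+2) ≡ 1 (mod 37).
Result is 1, so (16/37) = 1.

1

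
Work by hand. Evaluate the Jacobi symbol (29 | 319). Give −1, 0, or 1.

0

Reciprocity: 29 ≡ 1 and 319 ≡ 3 (mod 4), so (29/319) = +(319/29).
Reduce top mod 29: now compute (0/29).
Top reduces to 0: gcd > 1, so the symbol is 0.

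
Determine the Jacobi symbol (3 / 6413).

Reciprocity: 3 ≡ 3 and 6413 ≡ 1 (mod 4), so (3/6413) = +(6413/3).
Reduce top mod 3: now compute (2/3).
Pull out 2: since 3 ≡ 3 (mod 8), (2/3) = -1.
Reached (1/3) = 1. Collecting the sign flips along the way, the symbol is -1.

-1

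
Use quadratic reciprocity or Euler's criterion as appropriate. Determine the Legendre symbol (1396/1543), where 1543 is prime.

Pull out 2^2: since 1543 ≡ 7 (mod 8), (2/1543) = +1, so (2/1543)^2 = +1.
Reciprocity: 349 ≡ 1 and 1543 ≡ 3 (mod 4), so (349/1543) = +(1543/349).
Reduce top mod 349: now compute (147/349).
Reciprocity: 147 ≡ 3 and 349 ≡ 1 (mod 4), so (147/349) = +(349/147).
Reduce top mod 147: now compute (55/147).
Reciprocity: 55 ≡ 3 and 147 ≡ 3 (mod 4), so (55/147) = −(147/55).
Reduce top mod 55: now compute (37/55).
Reciprocity: 37 ≡ 1 and 55 ≡ 3 (mod 4), so (37/55) = +(55/37).
Reduce top mod 37: now compute (18/37).
Pull out 2: since 37 ≡ 5 (mod 8), (2/37) = -1.
Reciprocity: 9 ≡ 1 and 37 ≡ 1 (mod 4), so (9/37) = +(37/9).
Reduce top mod 9: now compute (1/9).
Reached (1/9) = 1. Collecting the sign flips along the way, the symbol is +1.

1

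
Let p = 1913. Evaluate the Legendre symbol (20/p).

Pull out 2^2: since 1913 ≡ 1 (mod 8), (2/1913) = +1, so (2/1913)^2 = +1.
Reciprocity: 5 ≡ 1 and 1913 ≡ 1 (mod 4), so (5/1913) = +(1913/5).
Reduce top mod 5: now compute (3/5).
Reciprocity: 3 ≡ 3 and 5 ≡ 1 (mod 4), so (3/5) = +(5/3).
Reduce top mod 3: now compute (2/3).
Pull out 2: since 3 ≡ 3 (mod 8), (2/3) = -1.
Reached (1/3) = 1. Collecting the sign flips along the way, the symbol is -1.

-1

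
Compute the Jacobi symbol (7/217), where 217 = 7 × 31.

0

Reciprocity: 7 ≡ 3 and 217 ≡ 1 (mod 4), so (7/217) = +(217/7).
Reduce top mod 7: now compute (0/7).
Top reduces to 0: gcd > 1, so the symbol is 0.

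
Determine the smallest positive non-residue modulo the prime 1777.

5

(2/1777) = +1, so 2 is a residue.
(3/1777) = +1, so 3 is a residue.
(4/1777) = +1, so 4 is a residue.
(5/1777) = −1, so 5 is the smallest positive non-residue mod 1777.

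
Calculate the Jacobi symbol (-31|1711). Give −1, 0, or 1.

First reduce: -31 ≡ 1680 (mod 1711).
Pull out 2^4: since 1711 ≡ 7 (mod 8), (2/1711) = +1, so (2/1711)^4 = +1.
Reciprocity: 105 ≡ 1 and 1711 ≡ 3 (mod 4), so (105/1711) = +(1711/105).
Reduce top mod 105: now compute (31/105).
Reciprocity: 31 ≡ 3 and 105 ≡ 1 (mod 4), so (31/105) = +(105/31).
Reduce top mod 31: now compute (12/31).
Pull out 2^2: since 31 ≡ 7 (mod 8), (2/31) = +1, so (2/31)^2 = +1.
Reciprocity: 3 ≡ 3 and 31 ≡ 3 (mod 4), so (3/31) = −(31/3).
Reduce top mod 3: now compute (1/3).
Reached (1/3) = 1. Collecting the sign flips along the way, the symbol is -1.

-1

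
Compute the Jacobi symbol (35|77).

Reciprocity: 35 ≡ 3 and 77 ≡ 1 (mod 4), so (35/77) = +(77/35).
Reduce top mod 35: now compute (7/35).
Reciprocity: 7 ≡ 3 and 35 ≡ 3 (mod 4), so (7/35) = −(35/7).
Reduce top mod 7: now compute (0/7).
Top reduces to 0: gcd > 1, so the symbol is 0.

0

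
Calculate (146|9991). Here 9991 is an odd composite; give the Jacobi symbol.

Pull out 2: since 9991 ≡ 7 (mod 8), (2/9991) = +1.
Reciprocity: 73 ≡ 1 and 9991 ≡ 3 (mod 4), so (73/9991) = +(9991/73).
Reduce top mod 73: now compute (63/73).
Reciprocity: 63 ≡ 3 and 73 ≡ 1 (mod 4), so (63/73) = +(73/63).
Reduce top mod 63: now compute (10/63).
Pull out 2: since 63 ≡ 7 (mod 8), (2/63) = +1.
Reciprocity: 5 ≡ 1 and 63 ≡ 3 (mod 4), so (5/63) = +(63/5).
Reduce top mod 5: now compute (3/5).
Reciprocity: 3 ≡ 3 and 5 ≡ 1 (mod 4), so (3/5) = +(5/3).
Reduce top mod 3: now compute (2/3).
Pull out 2: since 3 ≡ 3 (mod 8), (2/3) = -1.
Reached (1/3) = 1. Collecting the sign flips along the way, the symbol is -1.

-1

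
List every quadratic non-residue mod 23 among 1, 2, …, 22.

Square k = 1,…,11 (k and 23−k give the same square):
1²=1, 2²=4, 3²=9, 4²=16, 5²≡2, 6²≡13, 7²≡3, 8²≡18, 9²≡12, 10²≡8, 11²≡6 (mod 23).
The residues are {1, 2, 3, 4, 6, 8, 9, 12, 13, 16, 18}; the non-residues are the remaining 11 nonzero classes.

5 7 10 11 14 15 17 19 20 21 22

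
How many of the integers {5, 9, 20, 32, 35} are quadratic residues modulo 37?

1

(5/37) = -1 → non-residue.
(9/37) = +1 → QR.
(20/37) = -1 → non-residue.
(32/37) = -1 → non-residue.
(35/37) = -1 → non-residue.
Total quadratic residues among the 5: 1.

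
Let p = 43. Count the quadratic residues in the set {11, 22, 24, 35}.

3

(11/43) = +1 → QR.
(22/43) = -1 → non-residue.
(24/43) = +1 → QR.
(35/43) = +1 → QR.
Total quadratic residues among the 4: 3.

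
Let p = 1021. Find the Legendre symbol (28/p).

-1

Euler's criterion: (28/1021) ≡ 28^510 (mod 1021).
28^2 ≡ 784 (mod 1021)
28^4 ≡ 14 (mod 1021)
28^8 ≡ 196 (mod 1021)
28^16 ≡ 639 (mod 1021)
28^32 ≡ 942 (mod 1021)
28^64 ≡ 115 (mod 1021)
28^128 ≡ 973 (mod 1021)
28^256 ≡ 262 (mod 1021)
28^510 = 28^(256+128+64+32+16+8+4+2) ≡ 1020 (mod 1021).
Result is 1020 ≡ −1, so (28/1021) = −1.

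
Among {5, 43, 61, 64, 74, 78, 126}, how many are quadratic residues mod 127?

(5/127) = -1 → non-residue.
(43/127) = -1 → non-residue.
(61/127) = +1 → QR.
(64/127) = +1 → QR.
(74/127) = +1 → QR.
(78/127) = -1 → non-residue.
(126/127) = -1 → non-residue.
Total quadratic residues among the 7: 3.

3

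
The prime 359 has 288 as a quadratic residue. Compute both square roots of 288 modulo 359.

Since 359 ≡ 3 (mod 4), a square root of 288 is 288^((359+1)/4) = 288^90 mod 359.
Repeated squaring: 288^2≡15, 288^4≡225, 288^8≡6, 288^16≡36, 288^32≡219, 288^64≡214 (mod 359).
288^90 = 288^(64+16+8+2) ≡ 131 (mod 359).
Check: 131² = 17161 ≡ 288 (mod 359). The two roots are 131 and 228.

131, 228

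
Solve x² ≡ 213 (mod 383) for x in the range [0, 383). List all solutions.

82, 301

Since 383 ≡ 3 (mod 4), a square root of 213 is 213^((383+1)/4) = 213^96 mod 383.
Repeated squaring: 213^2≡175, 213^4≡368, 213^8≡225, 213^16≡69, 213^32≡165, 213^64≡32 (mod 383).
213^96 = 213^(64+32) ≡ 301 (mod 383).
Check: 301² = 90601 ≡ 213 (mod 383). The two roots are 82 and 301.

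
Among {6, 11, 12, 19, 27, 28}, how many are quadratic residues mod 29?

(6/29) = +1 → QR.
(11/29) = -1 → non-residue.
(12/29) = -1 → non-residue.
(19/29) = -1 → non-residue.
(27/29) = -1 → non-residue.
(28/29) = +1 → QR.
Total quadratic residues among the 6: 2.

2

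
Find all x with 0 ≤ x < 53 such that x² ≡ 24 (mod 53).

17, 36

53 ≡ 1 (mod 4), so we find a root by search.
Trying successive values, 17² = 289 ≡ 24 (mod 53). The other root is 53 − 17 = 36.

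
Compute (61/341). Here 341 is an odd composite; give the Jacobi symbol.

Reciprocity: 61 ≡ 1 and 341 ≡ 1 (mod 4), so (61/341) = +(341/61).
Reduce top mod 61: now compute (36/61).
Pull out 2^2: since 61 ≡ 5 (mod 8), (2/61) = -1, so (2/61)^2 = +1.
Reciprocity: 9 ≡ 1 and 61 ≡ 1 (mod 4), so (9/61) = +(61/9).
Reduce top mod 9: now compute (7/9).
Reciprocity: 7 ≡ 3 and 9 ≡ 1 (mod 4), so (7/9) = +(9/7).
Reduce top mod 7: now compute (2/7).
Pull out 2: since 7 ≡ 7 (mod 8), (2/7) = +1.
Reached (1/7) = 1. Collecting the sign flips along the way, the symbol is +1.

1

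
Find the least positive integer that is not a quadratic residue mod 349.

(2/349) = −1, so 2 is the smallest positive non-residue mod 349.

2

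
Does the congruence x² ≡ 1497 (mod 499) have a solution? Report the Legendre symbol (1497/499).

0

First reduce: 1497 ≡ 0 (mod 499).
Top reduces to 0: gcd > 1, so the symbol is 0.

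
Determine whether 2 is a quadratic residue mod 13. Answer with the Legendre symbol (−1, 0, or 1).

-1

Euler's criterion: (2/13) ≡ 2^6 (mod 13).
2^2 ≡ 4 (mod 13)
2^4 ≡ 3 (mod 13)
2^6 = 2^(4+2) ≡ 12 (mod 13).
Result is 12 ≡ −1, so (2/13) = −1.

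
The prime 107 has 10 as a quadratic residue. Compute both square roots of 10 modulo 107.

44, 63

Since 107 ≡ 3 (mod 4), a square root of 10 is 10^((107+1)/4) = 10^27 mod 107.
Repeated squaring: 10^2≡100, 10^4≡49, 10^8≡47, 10^16≡69 (mod 107).
10^27 = 10^(16+8+2+1) ≡ 44 (mod 107).
Check: 44² = 1936 ≡ 10 (mod 107). The two roots are 44 and 63.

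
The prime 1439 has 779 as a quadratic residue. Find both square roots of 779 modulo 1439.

386, 1053

Since 1439 ≡ 3 (mod 4), a square root of 779 is 779^((1439+1)/4) = 779^360 mod 1439.
Repeated squaring: 779^2≡1022, 779^4≡1209, 779^8≡1096, 779^16≡1090, 779^32≡925, 779^64≡859, 779^128≡1113, 779^256≡1229 (mod 1439).
779^360 = 779^(256+64+32+8) ≡ 1053 (mod 1439).
Check: 1053² = 1108809 ≡ 779 (mod 1439). The two roots are 386 and 1053.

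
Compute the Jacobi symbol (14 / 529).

Pull out 2: since 529 ≡ 1 (mod 8), (2/529) = +1.
Reciprocity: 7 ≡ 3 and 529 ≡ 1 (mod 4), so (7/529) = +(529/7).
Reduce top mod 7: now compute (4/7).
Pull out 2^2: since 7 ≡ 7 (mod 8), (2/7) = +1, so (2/7)^2 = +1.
Reached (1/7) = 1. Collecting the sign flips along the way, the symbol is +1.

1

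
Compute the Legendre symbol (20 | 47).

-1

Pull out 2^2: since 47 ≡ 7 (mod 8), (2/47) = +1, so (2/47)^2 = +1.
Reciprocity: 5 ≡ 1 and 47 ≡ 3 (mod 4), so (5/47) = +(47/5).
Reduce top mod 5: now compute (2/5).
Pull out 2: since 5 ≡ 5 (mod 8), (2/5) = -1.
Reached (1/5) = 1. Collecting the sign flips along the way, the symbol is -1.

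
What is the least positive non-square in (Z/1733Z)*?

(2/1733) = −1, so 2 is the smallest positive non-residue mod 1733.

2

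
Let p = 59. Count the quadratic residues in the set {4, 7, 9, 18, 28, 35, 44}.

5

(4/59) = +1 → QR.
(7/59) = +1 → QR.
(9/59) = +1 → QR.
(18/59) = -1 → non-residue.
(28/59) = +1 → QR.
(35/59) = +1 → QR.
(44/59) = -1 → non-residue.
Total quadratic residues among the 7: 5.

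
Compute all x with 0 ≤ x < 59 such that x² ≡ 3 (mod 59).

Since 59 ≡ 3 (mod 4), a square root of 3 is 3^((59+1)/4) = 3^15 mod 59.
Repeated squaring: 3^2≡9, 3^4≡22, 3^8≡12 (mod 59).
3^15 = 3^(8+4+2+1) ≡ 48 (mod 59).
Check: 48² = 2304 ≡ 3 (mod 59). The two roots are 11 and 48.

11, 48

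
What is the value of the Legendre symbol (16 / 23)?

Pull out 2^4: since 23 ≡ 7 (mod 8), (2/23) = +1, so (2/23)^4 = +1.
Reached (1/23) = 1. Collecting the sign flips along the way, the symbol is +1.

1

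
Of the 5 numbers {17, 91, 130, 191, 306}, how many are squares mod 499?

(17/499) = -1 → non-residue.
(91/499) = +1 → QR.
(130/499) = +1 → QR.
(191/499) = -1 → non-residue.
(306/499) = +1 → QR.
Total quadratic residues among the 5: 3.

3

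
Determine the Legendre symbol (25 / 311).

1

Euler's criterion: (25/311) ≡ 25^155 (mod 311).
25^2 ≡ 3 (mod 311)
25^4 ≡ 9 (mod 311)
25^8 ≡ 81 (mod 311)
25^16 ≡ 30 (mod 311)
25^32 ≡ 278 (mod 311)
25^64 ≡ 156 (mod 311)
25^128 ≡ 78 (mod 311)
25^155 = 25^(128+16+8+2+1) ≡ 1 (mod 311).
Result is 1, so (25/311) = 1.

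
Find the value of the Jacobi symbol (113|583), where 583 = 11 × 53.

Reciprocity: 113 ≡ 1 and 583 ≡ 3 (mod 4), so (113/583) = +(583/113).
Reduce top mod 113: now compute (18/113).
Pull out 2: since 113 ≡ 1 (mod 8), (2/113) = +1.
Reciprocity: 9 ≡ 1 and 113 ≡ 1 (mod 4), so (9/113) = +(113/9).
Reduce top mod 9: now compute (5/9).
Reciprocity: 5 ≡ 1 and 9 ≡ 1 (mod 4), so (5/9) = +(9/5).
Reduce top mod 5: now compute (4/5).
Pull out 2^2: since 5 ≡ 5 (mod 8), (2/5) = -1, so (2/5)^2 = +1.
Reached (1/5) = 1. Collecting the sign flips along the way, the symbol is +1.

1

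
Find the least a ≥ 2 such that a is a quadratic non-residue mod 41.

(2/41) = +1, so 2 is a residue.
(3/41) = −1, so 3 is the smallest positive non-residue mod 41.

3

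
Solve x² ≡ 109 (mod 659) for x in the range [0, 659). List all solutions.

180, 479

Since 659 ≡ 3 (mod 4), a square root of 109 is 109^((659+1)/4) = 109^165 mod 659.
Repeated squaring: 109^2≡19, 109^4≡361, 109^8≡498, 109^16≡220, 109^32≡293, 109^64≡179, 109^128≡409 (mod 659).
109^165 = 109^(128+32+4+1) ≡ 180 (mod 659).
Check: 180² = 32400 ≡ 109 (mod 659). The two roots are 180 and 479.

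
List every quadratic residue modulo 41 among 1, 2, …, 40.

Square k = 1,…,20 (k and 41−k give the same square):
1²=1, 2²=4, 3²=9, 4²=16, 5²=25, 6²=36, 7²≡8, 8²≡23, 9²≡40, 10²≡18, 11²≡39, 12²≡21, 13²≡5, 14²≡32, 15²≡20, 16²≡10, 17²≡2, 18²≡37, 19²≡33, 20²≡31 (mod 41).
So the quadratic residues mod 41 are {1, 2, 4, 5, 8, 9, 10, 16, 18, 20, 21, 23, 25, 31, 32, 33, 36, 37, 39, 40}.

1,2,4,5,8,9,10,16,18,20,21,23,25,31,32,33,36,37,39,40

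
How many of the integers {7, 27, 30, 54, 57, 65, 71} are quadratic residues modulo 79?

(7/79) = -1 → non-residue.
(27/79) = -1 → non-residue.
(30/79) = -1 → non-residue.
(54/79) = -1 → non-residue.
(57/79) = -1 → non-residue.
(65/79) = +1 → QR.
(71/79) = -1 → non-residue.
Total quadratic residues among the 7: 1.

1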